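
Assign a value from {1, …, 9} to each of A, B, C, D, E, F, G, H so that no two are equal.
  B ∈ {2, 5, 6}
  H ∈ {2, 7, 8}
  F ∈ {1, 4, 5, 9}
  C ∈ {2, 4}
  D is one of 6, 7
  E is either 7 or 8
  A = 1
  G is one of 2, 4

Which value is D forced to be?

A must be 1 (only option left). So F can't be 1.
The 7 still-open variables together cover exactly {2, 4, 5, 6, 7, 8, 9} — 7 values for 7 variables — and 9 appears only in F's list, so F = 9.
The 6 still-open variables draw from only 6 values {2, 4, 5, 6, 7, 8}, so each is used; only B can be 5, hence B = 5.
The 5 still-open variables draw from only 5 values {2, 4, 6, 7, 8}, so each is used; only D can be 6, hence D = 6.

6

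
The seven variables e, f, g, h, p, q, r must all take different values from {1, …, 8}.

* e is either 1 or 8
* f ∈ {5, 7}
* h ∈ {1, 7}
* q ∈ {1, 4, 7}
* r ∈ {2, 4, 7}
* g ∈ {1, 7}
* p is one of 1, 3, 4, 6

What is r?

2

g and h between them cover only {1, 7} — a naked pair. Remove those values from e, f, p, q, r.
That leaves e = 8.
f has just one choice, so f = 5.
That leaves q = 4. Remove 4 from p, r.
So r = 2.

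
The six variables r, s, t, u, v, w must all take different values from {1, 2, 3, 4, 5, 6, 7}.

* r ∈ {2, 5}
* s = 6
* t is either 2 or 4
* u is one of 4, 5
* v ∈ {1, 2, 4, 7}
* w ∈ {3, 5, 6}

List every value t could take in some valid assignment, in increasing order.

2, 4

s's domain is down to {6}, so s = 6. Remove 6 from w.
The 3 variables r, t, u are confined to {2, 4, 5}, which locks those values in; drop them from v, w.
w must be 3 (only option left).
No further eliminations apply; t can still be any of 2, 4.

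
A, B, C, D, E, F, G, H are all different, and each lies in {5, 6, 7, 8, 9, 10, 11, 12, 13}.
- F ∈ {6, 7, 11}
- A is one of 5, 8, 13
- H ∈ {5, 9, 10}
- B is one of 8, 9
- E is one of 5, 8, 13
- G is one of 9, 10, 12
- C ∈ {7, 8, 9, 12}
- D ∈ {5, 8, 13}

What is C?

A, D, E share exactly the 3 values {5, 8, 13}; by pigeonhole those values go to them, so strike 5, 8, 13 from B, C, H.
B's domain is down to {9}, so B = 9. Strike 9 from C, G, H.
That leaves H = 10. Eliminate 10 elsewhere: G.
G must be 12 (only option left). Remove 12 from C.
So C = 7.

7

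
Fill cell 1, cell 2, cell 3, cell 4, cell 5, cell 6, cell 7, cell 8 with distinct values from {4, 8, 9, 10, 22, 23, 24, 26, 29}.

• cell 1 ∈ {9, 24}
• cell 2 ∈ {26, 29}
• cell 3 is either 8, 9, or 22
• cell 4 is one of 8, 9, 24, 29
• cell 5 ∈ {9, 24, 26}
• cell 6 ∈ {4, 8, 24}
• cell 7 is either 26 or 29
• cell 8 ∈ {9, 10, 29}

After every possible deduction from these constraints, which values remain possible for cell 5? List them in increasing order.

9, 24

The 8 variables draw from only 8 values {4, 8, 9, 10, 22, 24, 26, 29}, so each is used; only cell 6 can be 4, hence cell 6 = 4.
The 7 still-open variables together cover exactly {8, 9, 10, 22, 24, 26, 29} — 7 values for 7 variables — and 10 appears only in cell 8's list, so cell 8 = 10.
The 6 still-open variables together cover exactly {8, 9, 22, 24, 26, 29} — 6 values for 6 variables — and 22 appears only in cell 3's list, so cell 3 = 22.
The 5 still-open variables together cover exactly {8, 9, 24, 26, 29} — 5 values for 5 variables — and 8 appears only in cell 4's list, so cell 4 = 8.
cell 2 and cell 7 share exactly the 2 values {26, 29}; by pigeonhole those values go to them, so strike 26, 29 from cell 5.
No further eliminations apply; cell 5 can still be any of 9, 24.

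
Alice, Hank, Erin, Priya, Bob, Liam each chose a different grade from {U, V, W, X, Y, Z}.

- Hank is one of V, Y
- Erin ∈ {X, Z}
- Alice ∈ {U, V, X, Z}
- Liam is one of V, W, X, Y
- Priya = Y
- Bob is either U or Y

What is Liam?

Priya must be Y (only option left). Remove Y from Hank, Bob, Liam.
Bob has just one choice, so Bob = U. So Alice can't be U.
Hank must be V (only option left). So Alice, Liam can't be V.
The 3 still-open variables draw from only 3 values {W, X, Z}, so each is used; only Liam can be W, hence Liam = W.

W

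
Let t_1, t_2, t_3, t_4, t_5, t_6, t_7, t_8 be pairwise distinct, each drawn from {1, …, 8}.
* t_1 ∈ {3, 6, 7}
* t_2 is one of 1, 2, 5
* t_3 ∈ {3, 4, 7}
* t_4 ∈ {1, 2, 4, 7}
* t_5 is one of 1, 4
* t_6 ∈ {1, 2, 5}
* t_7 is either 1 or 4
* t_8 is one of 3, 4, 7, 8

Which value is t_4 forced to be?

The 8 variables together cover exactly {1, 2, 3, 4, 5, 6, 7, 8} — 8 values for 8 variables — and 6 appears only in t_1's list, so t_1 = 6.
The 7 still-open variables draw from only 7 values {1, 2, 3, 4, 5, 7, 8}, so each is used; only t_8 can be 8, hence t_8 = 8.
The 6 still-open variables together cover exactly {1, 2, 3, 4, 5, 7} — 6 values for 6 variables — and 3 appears only in t_3's list, so t_3 = 3.
The 5 still-open variables draw from only 5 values {1, 2, 4, 5, 7}, so each is used; only t_4 can be 7, hence t_4 = 7.

7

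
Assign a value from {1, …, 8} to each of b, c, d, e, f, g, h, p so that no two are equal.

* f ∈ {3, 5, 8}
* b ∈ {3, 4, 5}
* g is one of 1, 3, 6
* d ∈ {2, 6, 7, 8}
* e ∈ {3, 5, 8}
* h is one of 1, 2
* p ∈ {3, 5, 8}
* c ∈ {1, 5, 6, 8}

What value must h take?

2

The 8 variables together cover exactly {1, 2, 3, 4, 5, 6, 7, 8} — 8 values for 8 variables — and 4 appears only in b's list, so b = 4.
Among the 7 still-open variables, 7 fits only d (and all 7 values in {1, 2, 3, 5, 6, 7, 8} must be used), so d = 7.
The 6 still-open variables draw from only 6 values {1, 2, 3, 5, 6, 8}, so each is used; only h can be 2, hence h = 2.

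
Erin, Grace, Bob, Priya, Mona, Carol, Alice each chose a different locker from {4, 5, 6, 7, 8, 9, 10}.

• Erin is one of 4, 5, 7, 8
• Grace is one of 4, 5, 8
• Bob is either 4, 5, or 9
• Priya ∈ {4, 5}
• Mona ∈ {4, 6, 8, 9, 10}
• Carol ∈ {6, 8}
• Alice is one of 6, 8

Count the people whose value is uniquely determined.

The 7 variables together cover exactly {4, 5, 6, 7, 8, 9, 10} — 7 values for 7 variables — and 7 appears only in Erin's list, so Erin = 7.
Among the 6 still-open variables, 10 fits only Mona (and all 6 values in {4, 5, 6, 8, 9, 10} must be used), so Mona = 10.
Among the 5 still-open variables, 9 fits only Bob (and all 5 values in {4, 5, 6, 8, 9} must be used), so Bob = 9.
The 2 variables Carol and Alice are confined to {6, 8}, which locks those values in; drop them from Grace.
Determined: Erin=7, Bob=9, Mona=10. The other people each still have more than one consistent value. That makes 3.

3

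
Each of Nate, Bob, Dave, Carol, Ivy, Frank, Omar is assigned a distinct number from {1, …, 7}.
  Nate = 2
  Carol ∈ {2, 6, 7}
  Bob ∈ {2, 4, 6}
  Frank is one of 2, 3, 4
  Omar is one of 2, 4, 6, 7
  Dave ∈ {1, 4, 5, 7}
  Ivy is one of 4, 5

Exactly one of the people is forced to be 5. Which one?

Ivy

Nate has just one choice, so Nate = 2. Eliminate 2 elsewhere: Bob, Carol, Frank, Omar.
The 6 still-open variables draw from only 6 values {1, 3, 4, 5, 6, 7}, so each is used; only Dave can be 1, hence Dave = 1.
The 5 still-open variables together cover exactly {3, 4, 5, 6, 7} — 5 values for 5 variables — and 3 appears only in Frank's list, so Frank = 3.
Among the 4 still-open variables, 5 fits only Ivy (and all 4 values in {4, 5, 6, 7} must be used), so Ivy = 5.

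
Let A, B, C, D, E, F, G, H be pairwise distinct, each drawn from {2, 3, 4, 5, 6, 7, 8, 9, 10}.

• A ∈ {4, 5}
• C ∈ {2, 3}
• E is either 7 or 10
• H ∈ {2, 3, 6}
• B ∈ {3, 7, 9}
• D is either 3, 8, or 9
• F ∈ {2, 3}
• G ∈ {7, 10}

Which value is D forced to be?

8

The 2 variables C and F are confined to {2, 3}, which locks those values in; drop them from B, D, H.
That leaves H = 6.
E and G share exactly the 2 values {7, 10}; by pigeonhole those values go to them, so strike 7, 10 from B.
B's domain is down to {9}, so B = 9. Eliminate 9 elsewhere: D.
So D = 8.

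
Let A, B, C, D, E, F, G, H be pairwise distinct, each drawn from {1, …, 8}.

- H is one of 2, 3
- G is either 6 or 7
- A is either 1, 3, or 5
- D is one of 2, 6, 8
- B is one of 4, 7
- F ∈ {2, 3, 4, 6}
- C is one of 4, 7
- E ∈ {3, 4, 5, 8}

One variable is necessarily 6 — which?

The 8 variables draw from only 8 values {1, 2, 3, 4, 5, 6, 7, 8}, so each is used; only A can be 1, hence A = 1.
The 7 still-open variables together cover exactly {2, 3, 4, 5, 6, 7, 8} — 7 values for 7 variables — and 5 appears only in E's list, so E = 5.
The 6 still-open variables together cover exactly {2, 3, 4, 6, 7, 8} — 6 values for 6 variables — and 8 appears only in D's list, so D = 8.
B and C share exactly the 2 values {4, 7}; by pigeonhole those values go to them, so strike 4, 7 from F, G.
So 6 goes to G.

G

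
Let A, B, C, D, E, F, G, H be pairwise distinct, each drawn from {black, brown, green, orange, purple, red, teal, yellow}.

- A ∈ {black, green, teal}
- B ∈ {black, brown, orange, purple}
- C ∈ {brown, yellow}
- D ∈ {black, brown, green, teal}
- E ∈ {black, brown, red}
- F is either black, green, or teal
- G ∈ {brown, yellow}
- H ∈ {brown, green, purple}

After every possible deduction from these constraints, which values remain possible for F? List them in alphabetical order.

black, green, teal

Among the 8 variables, orange fits only B (and all 8 values in {black, brown, green, orange, purple, red, teal, yellow} must be used), so B = orange.
The 7 still-open variables together cover exactly {black, brown, green, purple, red, teal, yellow} — 7 values for 7 variables — and purple appears only in H's list, so H = purple.
The 6 still-open variables together cover exactly {black, brown, green, red, teal, yellow} — 6 values for 6 variables — and red appears only in E's list, so E = red.
C and G between them cover only {brown, yellow} — a naked pair. Remove those values from D.
No further eliminations apply; F can still be any of black, green, teal.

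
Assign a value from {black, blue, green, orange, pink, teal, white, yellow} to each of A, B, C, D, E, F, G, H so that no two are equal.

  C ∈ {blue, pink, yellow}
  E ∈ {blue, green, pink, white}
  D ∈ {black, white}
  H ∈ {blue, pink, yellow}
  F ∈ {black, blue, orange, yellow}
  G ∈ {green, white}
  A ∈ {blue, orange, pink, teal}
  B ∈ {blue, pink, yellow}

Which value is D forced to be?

The 8 variables together cover exactly {black, blue, green, orange, pink, teal, white, yellow} — 8 values for 8 variables — and teal appears only in A's list, so A = teal.
Among the 7 still-open variables, orange fits only F (and all 7 values in {black, blue, green, orange, pink, white, yellow} must be used), so F = orange.
The 6 still-open variables together cover exactly {black, blue, green, pink, white, yellow} — 6 values for 6 variables — and black appears only in D's list, so D = black.

black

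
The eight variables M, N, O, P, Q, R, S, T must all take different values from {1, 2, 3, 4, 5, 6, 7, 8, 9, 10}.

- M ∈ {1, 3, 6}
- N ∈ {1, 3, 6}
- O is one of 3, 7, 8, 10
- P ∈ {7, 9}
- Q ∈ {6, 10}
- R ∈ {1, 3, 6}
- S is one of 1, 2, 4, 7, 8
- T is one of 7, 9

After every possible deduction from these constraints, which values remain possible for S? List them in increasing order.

2, 4

P and T share exactly the 2 values {7, 9}; by pigeonhole those values go to them, so strike 7, 9 from O, S.
M, N, R between them cover only {1, 3, 6} — a naked triple. Remove those values from O, Q, S.
That leaves Q = 10. Strike 10 from O.
That leaves O = 8. Eliminate 8 elsewhere: S.
No further eliminations apply; S can still be any of 2, 4.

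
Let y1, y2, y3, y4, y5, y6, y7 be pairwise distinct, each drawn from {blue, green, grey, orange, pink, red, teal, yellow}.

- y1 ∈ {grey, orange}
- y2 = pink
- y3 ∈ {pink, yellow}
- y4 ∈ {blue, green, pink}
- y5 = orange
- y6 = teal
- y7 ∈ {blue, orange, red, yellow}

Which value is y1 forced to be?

y2 has just one choice, so y2 = pink. Remove pink from y3, y4.
y3's domain is down to {yellow}, so y3 = yellow. Strike yellow from y7.
y5 must be orange (only option left). Strike orange from y1, y7.
So y1 = grey.

grey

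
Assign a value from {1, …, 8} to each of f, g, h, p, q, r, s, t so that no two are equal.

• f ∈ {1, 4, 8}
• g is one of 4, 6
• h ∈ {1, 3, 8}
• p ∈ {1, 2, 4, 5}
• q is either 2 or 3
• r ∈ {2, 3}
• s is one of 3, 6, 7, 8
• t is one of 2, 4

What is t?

Among the 8 variables, 5 fits only p (and all 8 values in {1, 2, 3, 4, 5, 6, 7, 8} must be used), so p = 5.
The 7 still-open variables draw from only 7 values {1, 2, 3, 4, 6, 7, 8}, so each is used; only s can be 7, hence s = 7.
Among the 6 still-open variables, 6 fits only g (and all 6 values in {1, 2, 3, 4, 6, 8} must be used), so g = 6.
q and r share exactly the 2 values {2, 3}; by pigeonhole those values go to them, so strike 2, 3 from h, t.
So t = 4.

4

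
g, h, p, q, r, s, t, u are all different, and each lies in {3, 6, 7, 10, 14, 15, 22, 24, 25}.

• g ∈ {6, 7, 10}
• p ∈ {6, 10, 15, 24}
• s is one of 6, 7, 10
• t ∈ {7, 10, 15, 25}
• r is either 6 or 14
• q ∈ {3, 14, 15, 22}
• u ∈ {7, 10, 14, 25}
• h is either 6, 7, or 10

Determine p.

g, h, s share exactly the 3 values {6, 7, 10}; by pigeonhole those values go to them, so strike 6, 7, 10 from p, r, t, u.
r's domain is down to {14}, so r = 14. Strike 14 from q, u.
u's domain is down to {25}, so u = 25. Remove 25 from t.
t must be 15 (only option left). Remove 15 from p, q.
So p = 24.

24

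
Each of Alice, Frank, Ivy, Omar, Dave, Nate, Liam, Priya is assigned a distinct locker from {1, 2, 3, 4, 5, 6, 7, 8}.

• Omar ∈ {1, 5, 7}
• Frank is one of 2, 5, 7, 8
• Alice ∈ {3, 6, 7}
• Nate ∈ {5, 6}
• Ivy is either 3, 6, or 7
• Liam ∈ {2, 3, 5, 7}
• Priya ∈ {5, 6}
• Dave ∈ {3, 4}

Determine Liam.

Among the 8 variables, 1 fits only Omar (and all 8 values in {1, 2, 3, 4, 5, 6, 7, 8} must be used), so Omar = 1.
The 7 still-open variables draw from only 7 values {2, 3, 4, 5, 6, 7, 8}, so each is used; only Dave can be 4, hence Dave = 4.
Among the 6 still-open variables, 8 fits only Frank (and all 6 values in {2, 3, 5, 6, 7, 8} must be used), so Frank = 8.
The 5 still-open variables together cover exactly {2, 3, 5, 6, 7} — 5 values for 5 variables — and 2 appears only in Liam's list, so Liam = 2.

2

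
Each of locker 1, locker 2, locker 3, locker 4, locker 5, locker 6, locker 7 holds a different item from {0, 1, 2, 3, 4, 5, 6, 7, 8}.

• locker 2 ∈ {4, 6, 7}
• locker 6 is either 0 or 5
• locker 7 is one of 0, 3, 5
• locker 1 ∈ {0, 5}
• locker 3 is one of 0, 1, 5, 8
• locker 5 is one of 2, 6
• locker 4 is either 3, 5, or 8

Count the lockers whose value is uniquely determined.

locker 1 and locker 6 share exactly the 2 values {0, 5}; by pigeonhole those values go to them, so strike 0, 5 from locker 3, locker 4, locker 7.
locker 7's domain is down to {3}, so locker 7 = 3. Eliminate 3 elsewhere: locker 4.
locker 4's domain is down to {8}, so locker 4 = 8. So locker 3 can't be 8.
locker 3 must be 1 (only option left).
Determined: locker 3=1, locker 4=8, locker 7=3. The other lockers each still have more than one consistent value. That makes 3.

3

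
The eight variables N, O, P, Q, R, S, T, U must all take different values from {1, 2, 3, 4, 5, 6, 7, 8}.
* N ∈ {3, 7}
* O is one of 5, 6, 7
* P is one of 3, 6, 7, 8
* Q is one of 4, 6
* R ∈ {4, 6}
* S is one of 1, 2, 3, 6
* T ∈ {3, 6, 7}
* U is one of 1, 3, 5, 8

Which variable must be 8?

The 8 variables draw from only 8 values {1, 2, 3, 4, 5, 6, 7, 8}, so each is used; only S can be 2, hence S = 2.
Among the 7 still-open variables, 1 fits only U (and all 7 values in {1, 3, 4, 5, 6, 7, 8} must be used), so U = 1.
Among the 6 still-open variables, 5 fits only O (and all 6 values in {3, 4, 5, 6, 7, 8} must be used), so O = 5.
Among the 5 still-open variables, 8 fits only P (and all 5 values in {3, 4, 6, 7, 8} must be used), so P = 8.

P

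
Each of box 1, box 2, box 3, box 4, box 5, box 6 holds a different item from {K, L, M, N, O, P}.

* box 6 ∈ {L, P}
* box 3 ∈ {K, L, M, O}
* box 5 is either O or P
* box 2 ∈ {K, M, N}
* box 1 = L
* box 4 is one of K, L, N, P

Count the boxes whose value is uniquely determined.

box 1's domain is down to {L}, so box 1 = L. Remove L from box 3, box 4, box 6.
box 6 has just one choice, so box 6 = P. Strike P from box 4, box 5.
box 5 must be O (only option left). Eliminate O elsewhere: box 3.
Determined: box 1=L, box 5=O, box 6=P. The other boxes each still have more than one consistent value. That makes 3.

3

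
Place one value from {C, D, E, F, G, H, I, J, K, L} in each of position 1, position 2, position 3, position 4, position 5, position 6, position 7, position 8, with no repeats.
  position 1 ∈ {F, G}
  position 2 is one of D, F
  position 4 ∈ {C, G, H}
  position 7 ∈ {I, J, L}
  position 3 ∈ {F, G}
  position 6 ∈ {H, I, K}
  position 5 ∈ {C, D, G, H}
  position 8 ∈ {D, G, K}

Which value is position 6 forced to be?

position 1 and position 3 between them cover only {F, G} — a naked pair. Remove those values from position 2, position 4, position 5, position 8.
position 2 must be D (only option left). Remove D from position 5, position 8.
position 8's domain is down to {K}, so position 8 = K. Strike K from position 6.
position 4 and position 5 between them cover only {C, H} — a naked pair. Remove those values from position 6.
So position 6 = I.

I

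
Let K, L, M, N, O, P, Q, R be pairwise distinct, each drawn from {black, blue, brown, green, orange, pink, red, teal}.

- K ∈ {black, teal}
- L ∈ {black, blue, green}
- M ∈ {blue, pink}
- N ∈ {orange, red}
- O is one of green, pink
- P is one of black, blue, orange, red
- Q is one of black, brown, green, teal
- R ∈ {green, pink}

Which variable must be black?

L

Among the 8 variables, brown fits only Q (and all 8 values in {black, blue, brown, green, orange, pink, red, teal} must be used), so Q = brown.
The 7 still-open variables draw from only 7 values {black, blue, green, orange, pink, red, teal}, so each is used; only K can be teal, hence K = teal.
O and R between them cover only {green, pink} — a naked pair. Remove those values from L, M.
M's domain is down to {blue}, so M = blue. Eliminate blue elsewhere: L, P.
So black goes to L.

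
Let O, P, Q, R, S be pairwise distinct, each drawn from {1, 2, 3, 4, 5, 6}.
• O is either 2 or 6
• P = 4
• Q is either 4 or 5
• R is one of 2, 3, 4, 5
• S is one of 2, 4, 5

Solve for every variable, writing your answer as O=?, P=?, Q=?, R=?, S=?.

O=6, P=4, Q=5, R=3, S=2

P's domain is down to {4}, so P = 4. Strike 4 from Q, R, S.
Q has just one choice, so Q = 5. Strike 5 from R, S.
S has just one choice, so S = 2. Eliminate 2 elsewhere: O, R.
O's domain is down to {6}, so O = 6.
That leaves R = 3.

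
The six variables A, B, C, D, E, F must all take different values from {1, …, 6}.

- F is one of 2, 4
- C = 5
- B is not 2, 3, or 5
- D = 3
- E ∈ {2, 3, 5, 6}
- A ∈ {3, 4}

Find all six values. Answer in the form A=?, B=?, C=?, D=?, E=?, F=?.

A=4, B=1, C=5, D=3, E=6, F=2

C has just one choice, so C = 5. So E can't be 5.
That leaves D = 3. Strike 3 from A, E.
That leaves A = 4. Remove 4 from B, F.
F's domain is down to {2}, so F = 2. Remove 2 from E.
E's domain is down to {6}, so E = 6. Remove 6 from B.
That leaves B = 1.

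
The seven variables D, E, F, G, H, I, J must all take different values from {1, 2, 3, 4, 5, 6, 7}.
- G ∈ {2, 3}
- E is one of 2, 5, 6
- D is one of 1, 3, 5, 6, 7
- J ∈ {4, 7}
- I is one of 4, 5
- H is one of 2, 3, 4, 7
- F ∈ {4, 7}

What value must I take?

5

The 7 variables draw from only 7 values {1, 2, 3, 4, 5, 6, 7}, so each is used; only D can be 1, hence D = 1.
The 6 still-open variables draw from only 6 values {2, 3, 4, 5, 6, 7}, so each is used; only E can be 6, hence E = 6.
The 5 still-open variables together cover exactly {2, 3, 4, 5, 7} — 5 values for 5 variables — and 5 appears only in I's list, so I = 5.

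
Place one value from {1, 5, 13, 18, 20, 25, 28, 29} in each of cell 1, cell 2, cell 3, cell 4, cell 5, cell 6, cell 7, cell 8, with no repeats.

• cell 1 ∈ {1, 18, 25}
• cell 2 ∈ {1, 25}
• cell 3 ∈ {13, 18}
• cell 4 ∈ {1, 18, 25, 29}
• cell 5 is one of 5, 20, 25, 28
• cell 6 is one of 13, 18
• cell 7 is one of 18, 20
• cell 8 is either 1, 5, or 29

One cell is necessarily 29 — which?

cell 4

The 8 variables together cover exactly {1, 5, 13, 18, 20, 25, 28, 29} — 8 values for 8 variables — and 28 appears only in cell 5's list, so cell 5 = 28.
The 7 still-open variables draw from only 7 values {1, 5, 13, 18, 20, 25, 29}, so each is used; only cell 8 can be 5, hence cell 8 = 5.
The 6 still-open variables together cover exactly {1, 13, 18, 20, 25, 29} — 6 values for 6 variables — and 20 appears only in cell 7's list, so cell 7 = 20.
The 5 still-open variables draw from only 5 values {1, 13, 18, 25, 29}, so each is used; only cell 4 can be 29, hence cell 4 = 29.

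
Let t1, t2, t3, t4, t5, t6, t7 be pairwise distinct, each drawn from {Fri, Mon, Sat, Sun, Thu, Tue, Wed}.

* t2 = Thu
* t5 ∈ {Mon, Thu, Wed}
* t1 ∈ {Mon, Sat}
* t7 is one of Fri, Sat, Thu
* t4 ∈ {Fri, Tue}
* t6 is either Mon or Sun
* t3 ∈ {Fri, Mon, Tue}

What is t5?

Wed

t2 has just one choice, so t2 = Thu. Strike Thu from t5, t7.
Among the 6 still-open variables, Sun fits only t6 (and all 6 values in {Fri, Mon, Sat, Sun, Tue, Wed} must be used), so t6 = Sun.
Among the 5 still-open variables, Wed fits only t5 (and all 5 values in {Fri, Mon, Sat, Tue, Wed} must be used), so t5 = Wed.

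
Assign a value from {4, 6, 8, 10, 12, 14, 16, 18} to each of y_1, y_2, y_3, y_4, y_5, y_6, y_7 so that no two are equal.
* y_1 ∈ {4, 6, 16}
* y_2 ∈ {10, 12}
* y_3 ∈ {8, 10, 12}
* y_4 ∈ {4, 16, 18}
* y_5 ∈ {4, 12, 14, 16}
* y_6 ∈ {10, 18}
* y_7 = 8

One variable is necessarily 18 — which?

y_6

y_7 has just one choice, so y_7 = 8. Eliminate 8 elsewhere: y_3.
y_2 and y_3 between them cover only {10, 12} — a naked pair. Remove those values from y_5, y_6.
So 18 goes to y_6.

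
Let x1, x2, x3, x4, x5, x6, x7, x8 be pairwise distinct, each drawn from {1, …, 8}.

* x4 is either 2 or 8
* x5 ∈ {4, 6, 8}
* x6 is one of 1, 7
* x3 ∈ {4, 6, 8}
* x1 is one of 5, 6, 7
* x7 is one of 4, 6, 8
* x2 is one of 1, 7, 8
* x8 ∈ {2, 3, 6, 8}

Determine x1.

The 8 variables draw from only 8 values {1, 2, 3, 4, 5, 6, 7, 8}, so each is used; only x8 can be 3, hence x8 = 3.
The 7 still-open variables draw from only 7 values {1, 2, 4, 5, 6, 7, 8}, so each is used; only x4 can be 2, hence x4 = 2.
The 6 still-open variables draw from only 6 values {1, 4, 5, 6, 7, 8}, so each is used; only x1 can be 5, hence x1 = 5.

5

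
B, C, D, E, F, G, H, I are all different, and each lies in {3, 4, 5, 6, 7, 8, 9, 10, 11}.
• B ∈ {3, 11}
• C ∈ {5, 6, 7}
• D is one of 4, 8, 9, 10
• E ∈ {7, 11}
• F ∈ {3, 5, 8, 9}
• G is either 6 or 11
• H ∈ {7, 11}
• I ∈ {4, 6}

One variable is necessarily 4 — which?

E and H share exactly the 2 values {7, 11}; by pigeonhole those values go to them, so strike 7, 11 from B, C, G.
B must be 3 (only option left). Strike 3 from F.
G's domain is down to {6}, so G = 6. Eliminate 6 elsewhere: C, I.
So 4 goes to I.

I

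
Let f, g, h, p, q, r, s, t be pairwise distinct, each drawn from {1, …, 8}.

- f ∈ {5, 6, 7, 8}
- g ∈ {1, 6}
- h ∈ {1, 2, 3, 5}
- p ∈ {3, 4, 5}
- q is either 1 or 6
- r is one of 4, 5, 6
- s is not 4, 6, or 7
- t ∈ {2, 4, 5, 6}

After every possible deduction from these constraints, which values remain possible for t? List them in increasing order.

The 8 variables draw from only 8 values {1, 2, 3, 4, 5, 6, 7, 8}, so each is used; only f can be 7, hence f = 7.
The 7 still-open variables draw from only 7 values {1, 2, 3, 4, 5, 6, 8}, so each is used; only s can be 8, hence s = 8.
The 2 variables g and q are confined to {1, 6}, which locks those values in; drop them from h, r, t.
No further eliminations apply; t can still be any of 2, 4, 5.

2, 4, 5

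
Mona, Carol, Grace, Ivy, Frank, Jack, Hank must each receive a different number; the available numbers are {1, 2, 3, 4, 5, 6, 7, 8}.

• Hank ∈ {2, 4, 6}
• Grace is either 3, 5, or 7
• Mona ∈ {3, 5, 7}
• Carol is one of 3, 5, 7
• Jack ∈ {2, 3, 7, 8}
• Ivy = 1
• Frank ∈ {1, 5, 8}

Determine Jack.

Ivy's domain is down to {1}, so Ivy = 1. Strike 1 from Frank.
The 3 variables Mona, Carol, Grace are confined to {3, 5, 7}, which locks those values in; drop them from Frank, Jack.
Frank has just one choice, so Frank = 8. Remove 8 from Jack.
So Jack = 2.

2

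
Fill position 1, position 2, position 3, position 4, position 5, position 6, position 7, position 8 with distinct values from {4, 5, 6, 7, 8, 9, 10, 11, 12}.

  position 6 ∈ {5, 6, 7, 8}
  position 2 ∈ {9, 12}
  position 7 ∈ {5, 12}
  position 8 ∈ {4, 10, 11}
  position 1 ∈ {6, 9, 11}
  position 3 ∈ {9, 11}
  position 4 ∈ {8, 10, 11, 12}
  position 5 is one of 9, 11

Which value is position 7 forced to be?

position 3 and position 5 share exactly the 2 values {9, 11}; by pigeonhole those values go to them, so strike 9, 11 from position 1, position 2, position 4, position 8.
position 1's domain is down to {6}, so position 1 = 6. Eliminate 6 elsewhere: position 6.
That leaves position 2 = 12. So position 4, position 7 can't be 12.
So position 7 = 5.

5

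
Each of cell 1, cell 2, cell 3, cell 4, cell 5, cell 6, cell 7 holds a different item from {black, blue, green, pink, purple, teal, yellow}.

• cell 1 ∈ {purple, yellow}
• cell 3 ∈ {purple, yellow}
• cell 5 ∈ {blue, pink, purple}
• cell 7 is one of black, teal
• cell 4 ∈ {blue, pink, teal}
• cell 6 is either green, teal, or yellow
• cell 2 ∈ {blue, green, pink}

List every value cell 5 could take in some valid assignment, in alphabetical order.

The 7 variables together cover exactly {black, blue, green, pink, purple, teal, yellow} — 7 values for 7 variables — and black appears only in cell 7's list, so cell 7 = black.
cell 1 and cell 3 between them cover only {purple, yellow} — a naked pair. Remove those values from cell 5, cell 6.
No further eliminations apply; cell 5 can still be any of blue, pink.

blue, pink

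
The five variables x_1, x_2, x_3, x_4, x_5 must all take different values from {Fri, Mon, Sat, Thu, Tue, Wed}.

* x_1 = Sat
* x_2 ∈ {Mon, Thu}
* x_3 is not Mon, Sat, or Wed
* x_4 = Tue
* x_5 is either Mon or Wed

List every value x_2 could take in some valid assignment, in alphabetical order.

x_1 has just one choice, so x_1 = Sat.
x_4 must be Tue (only option left). Eliminate Tue elsewhere: x_3.
No further eliminations apply; x_2 can still be any of Mon, Thu.

Mon, Thu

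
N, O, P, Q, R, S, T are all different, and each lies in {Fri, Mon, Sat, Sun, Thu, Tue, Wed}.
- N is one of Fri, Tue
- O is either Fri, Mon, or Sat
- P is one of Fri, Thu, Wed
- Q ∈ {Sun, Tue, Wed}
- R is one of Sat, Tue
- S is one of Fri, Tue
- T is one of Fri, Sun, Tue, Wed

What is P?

Thu

The 7 variables draw from only 7 values {Fri, Mon, Sat, Sun, Thu, Tue, Wed}, so each is used; only O can be Mon, hence O = Mon.
The 6 still-open variables together cover exactly {Fri, Sat, Sun, Thu, Tue, Wed} — 6 values for 6 variables — and Sat appears only in R's list, so R = Sat.
The 5 still-open variables together cover exactly {Fri, Sun, Thu, Tue, Wed} — 5 values for 5 variables — and Thu appears only in P's list, so P = Thu.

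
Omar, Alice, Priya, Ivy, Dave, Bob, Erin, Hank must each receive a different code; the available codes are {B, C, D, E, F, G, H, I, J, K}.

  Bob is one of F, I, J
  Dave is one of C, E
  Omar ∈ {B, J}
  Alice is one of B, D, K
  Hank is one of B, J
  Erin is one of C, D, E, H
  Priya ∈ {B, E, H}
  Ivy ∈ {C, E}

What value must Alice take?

The 2 variables Omar and Hank are confined to {B, J}, which locks those values in; drop them from Alice, Priya, Bob.
The 2 variables Ivy and Dave are confined to {C, E}, which locks those values in; drop them from Priya, Erin.
That leaves Priya = H. Remove H from Erin.
Erin's domain is down to {D}, so Erin = D. Strike D from Alice.
So Alice = K.

K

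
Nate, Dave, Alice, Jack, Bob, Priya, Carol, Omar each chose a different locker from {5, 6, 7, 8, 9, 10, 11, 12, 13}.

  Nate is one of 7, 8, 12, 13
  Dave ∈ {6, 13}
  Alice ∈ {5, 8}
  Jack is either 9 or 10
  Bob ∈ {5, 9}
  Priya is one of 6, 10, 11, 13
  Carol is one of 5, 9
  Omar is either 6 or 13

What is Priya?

11

Dave and Omar share exactly the 2 values {6, 13}; by pigeonhole those values go to them, so strike 6, 13 from Nate, Priya.
Bob and Carol between them cover only {5, 9} — a naked pair. Remove those values from Alice, Jack.
Alice has just one choice, so Alice = 8. Eliminate 8 elsewhere: Nate.
Jack must be 10 (only option left). Eliminate 10 elsewhere: Priya.
So Priya = 11.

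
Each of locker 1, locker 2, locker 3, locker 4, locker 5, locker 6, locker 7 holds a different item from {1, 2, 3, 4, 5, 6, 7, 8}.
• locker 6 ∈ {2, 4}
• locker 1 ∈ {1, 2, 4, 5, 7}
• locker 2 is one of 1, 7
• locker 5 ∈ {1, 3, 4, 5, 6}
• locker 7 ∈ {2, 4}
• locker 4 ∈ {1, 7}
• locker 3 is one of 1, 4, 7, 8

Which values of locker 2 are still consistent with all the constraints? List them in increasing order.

1, 7

locker 2 and locker 4 share exactly the 2 values {1, 7}; by pigeonhole those values go to them, so strike 1, 7 from locker 1, locker 3, locker 5.
locker 6 and locker 7 between them cover only {2, 4} — a naked pair. Remove those values from locker 1, locker 3, locker 5.
locker 1 has just one choice, so locker 1 = 5. Eliminate 5 elsewhere: locker 5.
That leaves locker 3 = 8.
No further eliminations apply; locker 2 can still be any of 1, 7.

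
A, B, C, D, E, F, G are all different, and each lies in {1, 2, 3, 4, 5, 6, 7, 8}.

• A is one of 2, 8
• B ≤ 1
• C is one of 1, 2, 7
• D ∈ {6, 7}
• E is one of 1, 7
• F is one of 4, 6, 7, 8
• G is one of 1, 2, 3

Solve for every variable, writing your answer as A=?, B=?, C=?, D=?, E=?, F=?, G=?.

A=8, B=1, C=2, D=6, E=7, F=4, G=3

B has just one choice, so B = 1. Remove 1 from C, E, G.
E must be 7 (only option left). Strike 7 from C, D, F.
C has just one choice, so C = 2. Strike 2 from A, G.
D must be 6 (only option left). So F can't be 6.
G must be 3 (only option left).
That leaves A = 8. Strike 8 from F.
That leaves F = 4.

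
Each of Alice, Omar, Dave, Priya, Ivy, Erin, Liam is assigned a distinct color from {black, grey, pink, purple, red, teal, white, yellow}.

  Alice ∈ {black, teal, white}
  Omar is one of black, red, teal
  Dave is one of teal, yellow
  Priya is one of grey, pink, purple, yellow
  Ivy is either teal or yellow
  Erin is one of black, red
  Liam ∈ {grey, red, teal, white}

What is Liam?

The 2 variables Dave and Ivy are confined to {teal, yellow}, which locks those values in; drop them from Alice, Omar, Priya, Liam.
Omar and Erin share exactly the 2 values {black, red}; by pigeonhole those values go to them, so strike black, red from Alice, Liam.
Alice must be white (only option left). Remove white from Liam.
So Liam = grey.

grey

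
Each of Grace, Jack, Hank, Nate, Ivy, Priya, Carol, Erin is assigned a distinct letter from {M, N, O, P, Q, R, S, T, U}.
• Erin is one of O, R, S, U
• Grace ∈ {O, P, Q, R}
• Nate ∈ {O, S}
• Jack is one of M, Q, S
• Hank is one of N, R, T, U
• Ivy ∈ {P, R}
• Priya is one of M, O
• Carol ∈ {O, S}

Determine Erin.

U

Nate and Carol share exactly the 2 values {O, S}; by pigeonhole those values go to them, so strike O, S from Grace, Jack, Priya, Erin.
Priya's domain is down to {M}, so Priya = M. Eliminate M elsewhere: Jack.
That leaves Jack = Q. So Grace can't be Q.
Grace and Ivy share exactly the 2 values {P, R}; by pigeonhole those values go to them, so strike P, R from Hank, Erin.
So Erin = U.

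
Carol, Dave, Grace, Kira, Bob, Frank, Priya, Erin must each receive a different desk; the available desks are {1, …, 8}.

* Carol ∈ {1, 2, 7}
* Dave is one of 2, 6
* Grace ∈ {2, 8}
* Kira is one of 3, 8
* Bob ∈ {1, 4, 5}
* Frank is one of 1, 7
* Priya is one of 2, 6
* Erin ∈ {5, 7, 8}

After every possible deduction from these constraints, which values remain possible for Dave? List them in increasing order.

2, 6

Among the 8 variables, 3 fits only Kira (and all 8 values in {1, 2, 3, 4, 5, 6, 7, 8} must be used), so Kira = 3.
The 7 still-open variables draw from only 7 values {1, 2, 4, 5, 6, 7, 8}, so each is used; only Bob can be 4, hence Bob = 4.
The 6 still-open variables draw from only 6 values {1, 2, 5, 6, 7, 8}, so each is used; only Erin can be 5, hence Erin = 5.
Among the 5 still-open variables, 8 fits only Grace (and all 5 values in {1, 2, 6, 7, 8} must be used), so Grace = 8.
Dave and Priya share exactly the 2 values {2, 6}; by pigeonhole those values go to them, so strike 2, 6 from Carol.
No further eliminations apply; Dave can still be any of 2, 6.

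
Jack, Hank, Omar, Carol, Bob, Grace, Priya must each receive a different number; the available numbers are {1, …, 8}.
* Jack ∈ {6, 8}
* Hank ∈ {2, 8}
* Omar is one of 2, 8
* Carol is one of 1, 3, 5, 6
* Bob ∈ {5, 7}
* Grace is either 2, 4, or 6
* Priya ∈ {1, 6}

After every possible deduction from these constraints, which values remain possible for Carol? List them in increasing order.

3, 5

Hank and Omar share exactly the 2 values {2, 8}; by pigeonhole those values go to them, so strike 2, 8 from Jack, Grace.
Jack must be 6 (only option left). Eliminate 6 elsewhere: Carol, Grace, Priya.
Grace's domain is down to {4}, so Grace = 4.
That leaves Priya = 1. Eliminate 1 elsewhere: Carol.
No further eliminations apply; Carol can still be any of 3, 5.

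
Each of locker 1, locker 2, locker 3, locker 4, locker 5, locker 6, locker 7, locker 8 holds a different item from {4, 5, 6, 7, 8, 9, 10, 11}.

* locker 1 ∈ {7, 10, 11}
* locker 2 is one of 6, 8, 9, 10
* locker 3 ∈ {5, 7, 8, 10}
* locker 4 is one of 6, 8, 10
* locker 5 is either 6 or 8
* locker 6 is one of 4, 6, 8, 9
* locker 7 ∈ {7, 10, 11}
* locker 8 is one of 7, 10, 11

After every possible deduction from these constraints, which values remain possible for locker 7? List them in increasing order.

The 8 variables draw from only 8 values {4, 5, 6, 7, 8, 9, 10, 11}, so each is used; only locker 6 can be 4, hence locker 6 = 4.
The 7 still-open variables together cover exactly {5, 6, 7, 8, 9, 10, 11} — 7 values for 7 variables — and 5 appears only in locker 3's list, so locker 3 = 5.
The 6 still-open variables together cover exactly {6, 7, 8, 9, 10, 11} — 6 values for 6 variables — and 9 appears only in locker 2's list, so locker 2 = 9.
locker 1, locker 7, locker 8 between them cover only {7, 10, 11} — a naked triple. Remove those values from locker 4.
No further eliminations apply; locker 7 can still be any of 7, 10, 11.

7, 10, 11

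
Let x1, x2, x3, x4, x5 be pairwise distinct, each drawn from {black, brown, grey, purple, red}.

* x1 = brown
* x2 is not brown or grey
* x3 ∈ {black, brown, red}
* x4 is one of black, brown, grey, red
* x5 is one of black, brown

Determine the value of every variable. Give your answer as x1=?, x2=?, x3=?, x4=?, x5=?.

x1 has just one choice, so x1 = brown. Eliminate brown elsewhere: x3, x4, x5.
x5 has just one choice, so x5 = black. So x2, x3, x4 can't be black.
x3 must be red (only option left). So x2, x4 can't be red.
x4's domain is down to {grey}, so x4 = grey.
That leaves x2 = purple.

x1=brown, x2=purple, x3=red, x4=grey, x5=black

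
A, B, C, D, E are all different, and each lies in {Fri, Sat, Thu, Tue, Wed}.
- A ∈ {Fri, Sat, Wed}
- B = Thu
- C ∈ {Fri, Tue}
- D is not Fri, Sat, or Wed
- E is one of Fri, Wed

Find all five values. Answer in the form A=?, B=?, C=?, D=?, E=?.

B has just one choice, so B = Thu. Eliminate Thu elsewhere: D.
D's domain is down to {Tue}, so D = Tue. So C can't be Tue.
That leaves C = Fri. Remove Fri from A, E.
E must be Wed (only option left). Remove Wed from A.
A must be Sat (only option left).

A=Sat, B=Thu, C=Fri, D=Tue, E=Wed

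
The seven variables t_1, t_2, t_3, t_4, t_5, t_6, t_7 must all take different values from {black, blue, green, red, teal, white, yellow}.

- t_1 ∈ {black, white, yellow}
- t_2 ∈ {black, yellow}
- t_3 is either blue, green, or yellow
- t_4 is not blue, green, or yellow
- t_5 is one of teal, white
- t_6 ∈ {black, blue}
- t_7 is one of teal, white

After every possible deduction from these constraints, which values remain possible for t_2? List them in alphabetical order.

Among the 7 variables, green fits only t_3 (and all 7 values in {black, blue, green, red, teal, white, yellow} must be used), so t_3 = green.
The 6 still-open variables together cover exactly {black, blue, red, teal, white, yellow} — 6 values for 6 variables — and blue appears only in t_6's list, so t_6 = blue.
The 5 still-open variables draw from only 5 values {black, red, teal, white, yellow}, so each is used; only t_4 can be red, hence t_4 = red.
t_5 and t_7 share exactly the 2 values {teal, white}; by pigeonhole those values go to them, so strike teal, white from t_1.
No further eliminations apply; t_2 can still be any of black, yellow.

black, yellow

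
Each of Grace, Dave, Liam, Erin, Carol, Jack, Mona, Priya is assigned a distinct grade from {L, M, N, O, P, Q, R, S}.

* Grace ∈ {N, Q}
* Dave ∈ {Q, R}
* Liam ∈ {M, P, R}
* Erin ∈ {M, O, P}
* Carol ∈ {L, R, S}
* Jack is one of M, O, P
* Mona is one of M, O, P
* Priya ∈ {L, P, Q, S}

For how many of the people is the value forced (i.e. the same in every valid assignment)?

The 8 variables together cover exactly {L, M, N, O, P, Q, R, S} — 8 values for 8 variables — and N appears only in Grace's list, so Grace = N.
The 3 variables Erin, Jack, Mona are confined to {M, O, P}, which locks those values in; drop them from Liam, Priya.
That leaves Liam = R. Strike R from Dave, Carol.
Dave must be Q (only option left). Strike Q from Priya.
Determined: Grace=N, Dave=Q, Liam=R. The other people each still have more than one consistent value. That makes 3.

3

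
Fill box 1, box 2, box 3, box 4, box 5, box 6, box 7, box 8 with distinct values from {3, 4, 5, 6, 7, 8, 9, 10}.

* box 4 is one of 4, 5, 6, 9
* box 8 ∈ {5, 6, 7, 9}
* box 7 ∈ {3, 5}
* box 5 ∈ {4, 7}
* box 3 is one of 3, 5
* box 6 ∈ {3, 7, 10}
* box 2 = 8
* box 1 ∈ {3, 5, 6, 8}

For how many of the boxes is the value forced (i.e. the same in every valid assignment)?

3

box 2's domain is down to {8}, so box 2 = 8. Eliminate 8 elsewhere: box 1.
The 7 still-open variables together cover exactly {3, 4, 5, 6, 7, 9, 10} — 7 values for 7 variables — and 10 appears only in box 6's list, so box 6 = 10.
box 3 and box 7 share exactly the 2 values {3, 5}; by pigeonhole those values go to them, so strike 3, 5 from box 1, box 4, box 8.
That leaves box 1 = 6. Eliminate 6 elsewhere: box 4, box 8.
Determined: box 1=6, box 2=8, box 6=10. The other boxes each still have more than one consistent value. That makes 3.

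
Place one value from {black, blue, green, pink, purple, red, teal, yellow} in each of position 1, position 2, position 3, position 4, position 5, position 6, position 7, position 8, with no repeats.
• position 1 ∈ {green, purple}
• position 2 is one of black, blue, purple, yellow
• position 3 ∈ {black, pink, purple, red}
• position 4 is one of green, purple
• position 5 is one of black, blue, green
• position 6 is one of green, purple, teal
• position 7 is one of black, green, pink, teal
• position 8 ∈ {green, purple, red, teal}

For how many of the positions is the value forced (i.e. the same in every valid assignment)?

4

Among the 8 variables, yellow fits only position 2 (and all 8 values in {black, blue, green, pink, purple, red, teal, yellow} must be used), so position 2 = yellow.
Among the 7 still-open variables, blue fits only position 5 (and all 7 values in {black, blue, green, pink, purple, red, teal} must be used), so position 5 = blue.
The 2 variables position 1 and position 4 are confined to {green, purple}, which locks those values in; drop them from position 3, position 6, position 7, position 8.
position 6 must be teal (only option left). Eliminate teal elsewhere: position 7, position 8.
position 8's domain is down to {red}, so position 8 = red. Eliminate red elsewhere: position 3.
Determined: position 2=yellow, position 5=blue, position 6=teal, position 8=red. The other positions each still have more than one consistent value. That makes 4.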